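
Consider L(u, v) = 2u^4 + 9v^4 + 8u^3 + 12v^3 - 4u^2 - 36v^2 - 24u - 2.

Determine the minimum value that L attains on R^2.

-116

L(u,v) separates as P(u) + Q(v) − 2, so its minimum is min P + min Q − 2.
P'(u) = 8(u - 1)(u + 1)(u + 3) vanishes at u ∈ {-3, -1, 1}; Q'(v) = 36v(v - 1)(v + 2) vanishes at v ∈ {-2, 0, 1}.
Local minima of P (where P''>0): P(-3)=-18, P(1)=-18. Local minima of Q: Q(-2)=-96, Q(1)=-15.
So the global minimum of L is P(-3) + Q(-2) − 2 = -18 − 96 − 2 = -116, attained at (-3, -2).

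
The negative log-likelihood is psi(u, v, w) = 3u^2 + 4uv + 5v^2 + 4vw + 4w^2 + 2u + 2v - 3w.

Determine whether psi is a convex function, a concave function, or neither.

psi is quadratic, so its Hessian is the constant matrix H = [[6, 4, 0], [4, 10, 4], [0, 4, 8]].
Leading principal minors: 6, 44, 256.
All positive ⇒ H ≻ 0 ⇒ convex.

convex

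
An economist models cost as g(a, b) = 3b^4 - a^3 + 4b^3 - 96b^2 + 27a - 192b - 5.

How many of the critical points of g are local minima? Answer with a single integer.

g separates as a function of a plus a function of b, so ∇g=0 decouples.
∂g/∂a = -3(a - 3)(a + 3) = 0 at a ∈ {-3, 3}; ∂g/∂b = 12(b - 4)(b + 1)(b + 4) = 0 at b ∈ {-4, -1, 4}.
The Hessian is diagonal: diag(g_aa, g_bb). Second derivatives: g_aa(-3)=18, g_aa(3)=-18; g_bb(-4)=288, g_bb(-1)=-180, g_bb(4)=480.
Local minima occur where both diagonal entries positive: (-3, -4), (-3, 4). Count: 2.

2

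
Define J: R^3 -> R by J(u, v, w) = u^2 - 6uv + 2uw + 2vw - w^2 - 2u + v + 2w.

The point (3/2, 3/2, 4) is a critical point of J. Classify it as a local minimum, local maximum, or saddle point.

saddle point

The Hessian is constant: H = [[2, -6, 2], [-6, 0, 2], [2, 2, -2]].
Leading principal minors: Δ₁ = 2, Δ₂ = -36, Δ₃ = 16.
The minors fit neither the all-positive nor the alternating-sign pattern, so H is indefinite: a saddle point.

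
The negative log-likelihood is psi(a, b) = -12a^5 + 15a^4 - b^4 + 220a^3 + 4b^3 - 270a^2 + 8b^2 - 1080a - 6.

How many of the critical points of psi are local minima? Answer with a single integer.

psi separates as a function of a plus a function of b, so ∇psi=0 decouples.
∂psi/∂a = -60(a - 3)(a - 2)(a + 1)(a + 3) = 0 at a ∈ {-3, -1, 2, 3}; ∂psi/∂b = -4b(b - 4)(b + 1) = 0 at b ∈ {-1, 0, 4}.
The Hessian is diagonal: diag(psi_aa, psi_bb). Second derivatives: psi_aa(-3)=3600, psi_aa(-1)=-1440, psi_aa(2)=900, psi_aa(3)=-1440; psi_bb(-1)=-20, psi_bb(0)=16, psi_bb(4)=-80.
Local minima occur where both diagonal entries positive: (-3, 0), (2, 0). Count: 2.

2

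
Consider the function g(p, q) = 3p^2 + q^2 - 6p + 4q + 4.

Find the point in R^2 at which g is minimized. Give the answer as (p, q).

g(p,q) separates as A(p) + B(q) + 4, so its minimum is min A + min B + 4.
A'(p) = 6p - 6 vanishes at p ∈ {1}; B'(q) = 2q + 4 vanishes at q ∈ {-2}.
Local minima of A (where A''>0): A(1)=-3. Local minima of B: B(-2)=-4.
So the global minimum of g is A(1) + B(-2) + 4 = -3 − 4 + 4 = -3, attained at (1, -2).

(1, -2)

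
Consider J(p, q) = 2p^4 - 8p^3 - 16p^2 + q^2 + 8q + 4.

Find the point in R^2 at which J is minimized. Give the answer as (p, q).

J(p,q) separates as A(p) + B(q) + 4, so its minimum is min A + min B + 4.
A'(p) = 8p(p - 4)(p + 1) vanishes at p ∈ {-1, 0, 4}; B'(q) = 2q + 8 vanishes at q ∈ {-4}.
Local minima of A (where A''>0): A(-1)=-6, A(4)=-256. Local minima of B: B(-4)=-16.
So the global minimum of J is A(4) + B(-4) + 4 = -256 − 16 + 4 = -268, attained at (4, -4).

(4, -4)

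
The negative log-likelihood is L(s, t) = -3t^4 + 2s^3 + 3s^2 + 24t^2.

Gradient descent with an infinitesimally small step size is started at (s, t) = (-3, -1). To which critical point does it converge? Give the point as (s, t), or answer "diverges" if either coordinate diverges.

diverges

L is separable, so gradient descent decouples: s follows -∂L/∂s, t follows -∂L/∂t.
∂L/∂s = 6s(s + 1); at s=-3 this is 36, so s decreases.
∂L/∂t = -12t(t - 2)(t + 2); at t=-1 this is -36, so t increases.
The s-coordinate has no critical point in that direction and runs off to infinity.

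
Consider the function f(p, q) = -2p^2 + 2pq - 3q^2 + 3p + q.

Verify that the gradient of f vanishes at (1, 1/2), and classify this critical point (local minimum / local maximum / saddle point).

local maximum

∇f = (-4p + 2q + 3, 2p - 6q + 1); substituting (1, 1/2) gives ∇f = (0, 0), so (1, 1/2) is indeed a critical point.
The Hessian of f is constant: H = [[-4, 2], [2, -6]].
det(H) = (-4)·(-6) − 2² = 20.
det(H) > 0 and tr(H) = -10 < 0, so H is negative definite and the point is a local maximum.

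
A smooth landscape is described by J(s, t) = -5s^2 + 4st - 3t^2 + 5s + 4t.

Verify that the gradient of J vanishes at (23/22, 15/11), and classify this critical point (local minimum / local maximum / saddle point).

∇J = (-10s + 4t + 5, 4s - 6t + 4); substituting (23/22, 15/11) gives ∇J = (0, 0), so (23/22, 15/11) is indeed a critical point.
The Hessian of J is constant: H = [[-10, 4], [4, -6]].
det(H) = (-10)·(-6) − 4² = 44.
det(H) > 0 and tr(H) = -16 < 0, so H is negative definite and the point is a local maximum.

local maximum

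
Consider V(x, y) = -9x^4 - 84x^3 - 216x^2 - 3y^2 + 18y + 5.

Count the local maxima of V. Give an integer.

2

V separates as a function of x plus a function of y, so ∇V=0 decouples.
∂V/∂x = -36x(x + 3)(x + 4) = 0 at x ∈ {-4, -3, 0}; ∂V/∂y = -6(y - 3) = 0 at y ∈ {3}.
The Hessian is diagonal: diag(V_xx, V_yy). Second derivatives: V_xx(-4)=-144, V_xx(-3)=108, V_xx(0)=-432; V_yy(3)=-6.
Local maxima occur where both diagonal entries negative: (-4, 3), (0, 3). Count: 2.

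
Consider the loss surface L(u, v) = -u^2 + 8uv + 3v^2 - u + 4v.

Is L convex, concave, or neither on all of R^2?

L is quadratic, so its Hessian is the constant matrix H = [[-2, 8], [8, 6]].
det(H) = -76, tr(H) = 4.
det(H) < 0, so H is indefinite: neither convex nor concave.

neither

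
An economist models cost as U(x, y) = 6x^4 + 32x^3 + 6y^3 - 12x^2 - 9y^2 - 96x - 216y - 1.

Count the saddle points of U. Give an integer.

3

U separates as a function of x plus a function of y, so ∇U=0 decouples.
∂U/∂x = 24(x - 1)(x + 1)(x + 4) = 0 at x ∈ {-4, -1, 1}; ∂U/∂y = 18(y - 4)(y + 3) = 0 at y ∈ {-3, 4}.
The Hessian is diagonal: diag(U_xx, U_yy). Second derivatives: U_xx(-4)=360, U_xx(-1)=-144, U_xx(1)=240; U_yy(-3)=-126, U_yy(4)=126.
Saddle points occur where the two diagonal entries have opposite signs: (-4, -3), (-1, 4), (1, -3). Count: 3.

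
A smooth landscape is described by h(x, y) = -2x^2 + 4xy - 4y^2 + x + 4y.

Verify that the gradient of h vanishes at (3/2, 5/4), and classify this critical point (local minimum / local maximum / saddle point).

∇h = (-4x + 4y + 1, 4x - 8y + 4); substituting (3/2, 5/4) gives ∇h = (0, 0), so (3/2, 5/4) is indeed a critical point.
The Hessian of h is constant: H = [[-4, 4], [4, -8]].
det(H) = (-4)·(-8) − 4² = 16.
det(H) > 0 and tr(H) = -12 < 0, so H is negative definite and the point is a local maximum.

local maximum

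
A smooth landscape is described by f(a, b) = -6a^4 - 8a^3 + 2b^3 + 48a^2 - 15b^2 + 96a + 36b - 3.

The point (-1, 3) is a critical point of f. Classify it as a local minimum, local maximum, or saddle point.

local minimum

The mixed partial ∂²f/∂a∂b is 0, so the Hessian at any point is diag(f_aa, f_bb) = diag(24(-3a^2 - 2a + 4), 6(2b - 5)).
At (-1, 3): H = diag(72, 6).
Both eigenvalues are positive, so H is positive definite: a local minimum.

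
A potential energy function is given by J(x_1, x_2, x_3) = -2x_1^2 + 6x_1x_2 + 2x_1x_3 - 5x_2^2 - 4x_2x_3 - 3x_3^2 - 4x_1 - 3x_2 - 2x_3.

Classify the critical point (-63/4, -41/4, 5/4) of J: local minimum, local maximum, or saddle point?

local maximum

The Hessian is constant: H = [[-4, 6, 2], [6, -10, -4], [2, -4, -6]].
Leading principal minors: Δ₁ = -4, Δ₂ = 4, Δ₃ = -16.
The minors alternate sign starting negative (−, +, −), so H is negative definite: a local maximum.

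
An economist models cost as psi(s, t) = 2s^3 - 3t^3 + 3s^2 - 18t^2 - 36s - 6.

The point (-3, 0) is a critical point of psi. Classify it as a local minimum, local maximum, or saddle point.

The mixed partial ∂²psi/∂s∂t is 0, so the Hessian at any point is diag(psi_ss, psi_tt) = diag(6(2s + 1), -18(t + 2)).
At (-3, 0): H = diag(-30, -36).
Both eigenvalues are negative, so H is negative definite: a local maximum.

local maximum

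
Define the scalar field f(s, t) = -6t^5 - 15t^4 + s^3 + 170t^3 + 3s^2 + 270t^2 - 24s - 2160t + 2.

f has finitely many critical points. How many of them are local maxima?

f separates as a function of s plus a function of t, so ∇f=0 decouples.
∂f/∂s = 3(s - 2)(s + 4) = 0 at s ∈ {-4, 2}; ∂f/∂t = -30(t - 3)(t - 2)(t + 3)(t + 4) = 0 at t ∈ {-4, -3, 2, 3}.
The Hessian is diagonal: diag(f_ss, f_tt). Second derivatives: f_ss(-4)=-18, f_ss(2)=18; f_tt(-4)=1260, f_tt(-3)=-900, f_tt(2)=900, f_tt(3)=-1260.
Local maxima occur where both diagonal entries negative: (-4, -3), (-4, 3). Count: 2.

2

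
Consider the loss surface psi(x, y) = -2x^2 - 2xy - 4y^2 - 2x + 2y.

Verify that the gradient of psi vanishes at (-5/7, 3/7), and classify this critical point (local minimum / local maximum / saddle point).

∇psi = (-4x - 2y - 2, -2x - 8y + 2); substituting (-5/7, 3/7) gives ∇psi = (0, 0), so (-5/7, 3/7) is indeed a critical point.
The Hessian of psi is constant: H = [[-4, -2], [-2, -8]].
det(H) = (-4)·(-8) − (-2)² = 28.
det(H) > 0 and tr(H) = -12 < 0, so H is negative definite and the point is a local maximum.

local maximum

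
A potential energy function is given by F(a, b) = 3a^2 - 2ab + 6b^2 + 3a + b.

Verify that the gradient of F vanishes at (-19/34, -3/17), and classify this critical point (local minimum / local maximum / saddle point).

local minimum

∇F = (6a - 2b + 3, -2a + 12b + 1); substituting (-19/34, -3/17) gives ∇F = (0, 0), so (-19/34, -3/17) is indeed a critical point.
The Hessian of F is constant: H = [[6, -2], [-2, 12]].
det(H) = 6·12 − (-2)² = 68.
det(H) > 0 and tr(H) = 18 > 0, so H is positive definite and the point is a local minimum.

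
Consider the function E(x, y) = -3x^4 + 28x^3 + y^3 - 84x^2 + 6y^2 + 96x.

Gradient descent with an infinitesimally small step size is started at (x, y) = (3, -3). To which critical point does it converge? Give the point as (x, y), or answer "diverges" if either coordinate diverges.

E is separable, so gradient descent decouples: x follows -∂E/∂x, y follows -∂E/∂y.
∂E/∂x = -12(x - 4)(x - 2)(x - 1); at x=3 this is 24, so x decreases.
∂E/∂y = 3y(y + 4); at y=-3 this is -9, so y increases.
x converges to its nearest critical value 2 (a local min of the x-part); y converges to 0. The iterate converges to (2, 0).

(2, 0)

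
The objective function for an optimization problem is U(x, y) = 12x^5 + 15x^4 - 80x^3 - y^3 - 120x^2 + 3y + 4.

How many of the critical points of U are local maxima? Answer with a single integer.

2

U separates as a function of x plus a function of y, so ∇U=0 decouples.
∂U/∂x = 60x(x - 2)(x + 1)(x + 2) = 0 at x ∈ {-2, -1, 0, 2}; ∂U/∂y = -3(y - 1)(y + 1) = 0 at y ∈ {-1, 1}.
The Hessian is diagonal: diag(U_xx, U_yy). Second derivatives: U_xx(-2)=-480, U_xx(-1)=180, U_xx(0)=-240, U_xx(2)=1440; U_yy(-1)=6, U_yy(1)=-6.
Local maxima occur where both diagonal entries negative: (-2, 1), (0, 1). Count: 2.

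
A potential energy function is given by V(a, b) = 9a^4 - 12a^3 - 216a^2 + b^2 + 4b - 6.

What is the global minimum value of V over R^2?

V(a,b) separates as P(a) + Q(b) − 6, so its minimum is min P + min Q − 6.
P'(a) = 36a(a - 4)(a + 3) vanishes at a ∈ {-3, 0, 4}; Q'(b) = 2b + 4 vanishes at b ∈ {-2}.
Local minima of P (where P''>0): P(-3)=-891, P(4)=-1920. Local minima of Q: Q(-2)=-4.
So the global minimum of V is P(4) + Q(-2) − 6 = -1920 − 4 − 6 = -1930, attained at (4, -2).

-1930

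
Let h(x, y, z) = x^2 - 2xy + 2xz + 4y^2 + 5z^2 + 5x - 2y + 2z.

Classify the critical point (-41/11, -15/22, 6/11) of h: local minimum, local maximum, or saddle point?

local minimum

The Hessian is constant: H = [[2, -2, 2], [-2, 8, 0], [2, 0, 10]].
Leading principal minors: Δ₁ = 2, Δ₂ = 12, Δ₃ = 88.
All leading minors are positive, so H is positive definite: a local minimum.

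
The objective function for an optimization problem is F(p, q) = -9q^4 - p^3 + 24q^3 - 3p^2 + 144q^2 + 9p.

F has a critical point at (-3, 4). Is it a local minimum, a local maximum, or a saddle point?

saddle point

The mixed partial ∂²F/∂p∂q is 0, so the Hessian at any point is diag(F_pp, F_qq) = diag(-6(p + 1), 36(-3q^2 + 4q + 8)).
At (-3, 4): H = diag(12, -864).
The eigenvalues have opposite signs, so H is indefinite: a saddle point.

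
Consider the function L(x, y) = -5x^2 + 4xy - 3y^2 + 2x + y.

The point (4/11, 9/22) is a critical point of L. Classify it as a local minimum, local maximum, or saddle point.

local maximum

The Hessian of L is constant: H = [[-10, 4], [4, -6]].
det(H) = (-10)·(-6) − 4² = 44.
det(H) > 0 and tr(H) = -16 < 0, so H is negative definite and the point is a local maximum.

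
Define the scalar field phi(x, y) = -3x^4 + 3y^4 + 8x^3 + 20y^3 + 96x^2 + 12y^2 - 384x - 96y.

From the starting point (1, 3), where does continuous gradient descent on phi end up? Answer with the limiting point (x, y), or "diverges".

phi is separable, so gradient descent decouples: x follows -∂phi/∂x, y follows -∂phi/∂y.
∂phi/∂x = -12(x - 4)(x - 2)(x + 4); at x=1 this is -180, so x increases.
∂phi/∂y = 12(y - 1)(y + 2)(y + 4); at y=3 this is 840, so y decreases.
x converges to its nearest critical value 2 (a local min of the x-part); y converges to 1. The iterate converges to (2, 1).

(2, 1)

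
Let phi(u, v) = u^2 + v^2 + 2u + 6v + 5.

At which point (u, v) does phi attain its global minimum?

phi(u,v) separates as P(u) + Q(v) + 5, so its minimum is min P + min Q + 5.
P'(u) = 2u + 2 vanishes at u ∈ {-1}; Q'(v) = 2v + 6 vanishes at v ∈ {-3}.
Local minima of P (where P''>0): P(-1)=-1. Local minima of Q: Q(-3)=-9.
So the global minimum of phi is P(-1) + Q(-3) + 5 = -1 − 9 + 5 = -5, attained at (-1, -3).

(-1, -3)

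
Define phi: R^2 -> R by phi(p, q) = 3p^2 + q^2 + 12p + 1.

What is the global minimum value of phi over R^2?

-11

phi(p,q) separates as A(p) + B(q) + 1, so its minimum is min A + min B + 1.
A'(p) = 6p + 12 vanishes at p ∈ {-2}; B'(q) = 2q vanishes at q ∈ {0}.
Local minima of A (where A''>0): A(-2)=-12. Local minima of B: B(0)=0.
So the global minimum of phi is A(-2) + B(0) + 1 = -12 + 0 + 1 = -11, attained at (-2, 0).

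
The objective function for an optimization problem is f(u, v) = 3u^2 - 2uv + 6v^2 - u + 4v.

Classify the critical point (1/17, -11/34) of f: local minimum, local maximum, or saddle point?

The Hessian of f is constant: H = [[6, -2], [-2, 12]].
det(H) = 6·12 − (-2)² = 68.
det(H) > 0 and tr(H) = 18 > 0, so H is positive definite and the point is a local minimum.

local minimum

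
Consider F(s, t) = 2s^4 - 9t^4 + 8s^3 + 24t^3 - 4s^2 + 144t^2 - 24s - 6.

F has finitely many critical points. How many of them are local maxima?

2

F separates as a function of s plus a function of t, so ∇F=0 decouples.
∂F/∂s = 8(s - 1)(s + 1)(s + 3) = 0 at s ∈ {-3, -1, 1}; ∂F/∂t = -36t(t - 4)(t + 2) = 0 at t ∈ {-2, 0, 4}.
The Hessian is diagonal: diag(F_ss, F_tt). Second derivatives: F_ss(-3)=64, F_ss(-1)=-32, F_ss(1)=64; F_tt(-2)=-432, F_tt(0)=288, F_tt(4)=-864.
Local maxima occur where both diagonal entries negative: (-1, -2), (-1, 4). Count: 2.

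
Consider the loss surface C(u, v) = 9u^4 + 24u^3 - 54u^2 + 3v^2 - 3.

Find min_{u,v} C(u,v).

C(u,v) separates as P(u) + Q(v) − 3, so its minimum is min P + min Q − 3.
P'(u) = 36u(u - 1)(u + 3) vanishes at u ∈ {-3, 0, 1}; Q'(v) = 6v vanishes at v ∈ {0}.
Local minima of P (where P''>0): P(-3)=-405, P(1)=-21. Local minima of Q: Q(0)=0.
So the global minimum of C is P(-3) + Q(0) − 3 = -405 + 0 − 3 = -408, attained at (-3, 0).

-408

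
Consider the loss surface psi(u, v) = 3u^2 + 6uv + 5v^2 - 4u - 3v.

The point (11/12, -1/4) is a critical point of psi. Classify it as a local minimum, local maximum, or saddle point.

local minimum

The Hessian of psi is constant: H = [[6, 6], [6, 10]].
det(H) = 6·10 − 6² = 24.
det(H) > 0 and tr(H) = 16 > 0, so H is positive definite and the point is a local minimum.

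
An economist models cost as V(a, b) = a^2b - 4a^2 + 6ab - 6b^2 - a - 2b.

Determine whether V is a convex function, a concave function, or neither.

neither

The term a^2b is cubic, so the Hessian is not constant.
∂²V/∂a² = 2b - 8, which takes both signs as b varies (negative for sufficiently negative b). A diagonal entry of the Hessian changing sign means the Hessian is neither positive- nor negative-semidefinite on all of R^2.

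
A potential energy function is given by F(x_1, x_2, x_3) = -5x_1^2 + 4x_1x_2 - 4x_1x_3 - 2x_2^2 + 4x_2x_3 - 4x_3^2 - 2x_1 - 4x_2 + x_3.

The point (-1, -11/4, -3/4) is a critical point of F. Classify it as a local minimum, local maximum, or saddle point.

The Hessian is constant: H = [[-10, 4, -4], [4, -4, 4], [-4, 4, -8]].
Leading principal minors: Δ₁ = -10, Δ₂ = 24, Δ₃ = -96.
The minors alternate sign starting negative (−, +, −), so H is negative definite: a local maximum.

local maximum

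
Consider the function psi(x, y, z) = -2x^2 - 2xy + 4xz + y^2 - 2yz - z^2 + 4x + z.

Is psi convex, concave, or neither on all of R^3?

psi is quadratic, so its Hessian is the constant matrix H = [[-4, -2, 4], [-2, 2, -2], [4, -2, -2]].
Leading principal minors: -4, -12, 40.
Neither pattern holds ⇒ H is indefinite ⇒ neither convex nor concave.

neither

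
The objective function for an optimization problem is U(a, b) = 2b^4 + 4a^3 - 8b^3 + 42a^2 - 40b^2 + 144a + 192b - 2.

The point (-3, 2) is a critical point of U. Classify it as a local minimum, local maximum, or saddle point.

The mixed partial ∂²U/∂a∂b is 0, so the Hessian at any point is diag(U_aa, U_bb) = diag(12(2a + 7), 8(3b^2 - 6b - 10)).
At (-3, 2): H = diag(12, -80).
The eigenvalues have opposite signs, so H is indefinite: a saddle point.

saddle point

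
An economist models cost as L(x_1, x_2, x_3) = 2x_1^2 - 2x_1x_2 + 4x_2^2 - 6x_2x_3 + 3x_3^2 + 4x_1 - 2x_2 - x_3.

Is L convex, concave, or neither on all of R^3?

L is quadratic, so its Hessian is the constant matrix H = [[4, -2, 0], [-2, 8, -6], [0, -6, 6]].
Leading principal minors: 4, 28, 24.
All positive ⇒ H ≻ 0 ⇒ convex.

convex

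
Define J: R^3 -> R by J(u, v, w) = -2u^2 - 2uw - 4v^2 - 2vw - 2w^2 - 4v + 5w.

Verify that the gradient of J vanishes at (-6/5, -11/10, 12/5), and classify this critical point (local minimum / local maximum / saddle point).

local maximum

∇J = (-4u - 2w, -8v - 2w - 4, -2u - 2v - 4w + 5); substituting (-6/5, -11/10, 12/5) gives ∇J = (0, 0, 0), so (-6/5, -11/10, 12/5) is indeed a critical point.
The Hessian is constant: H = [[-4, 0, -2], [0, -8, -2], [-2, -2, -4]].
Leading principal minors: Δ₁ = -4, Δ₂ = 32, Δ₃ = -80.
The minors alternate sign starting negative (−, +, −), so H is negative definite: a local maximum.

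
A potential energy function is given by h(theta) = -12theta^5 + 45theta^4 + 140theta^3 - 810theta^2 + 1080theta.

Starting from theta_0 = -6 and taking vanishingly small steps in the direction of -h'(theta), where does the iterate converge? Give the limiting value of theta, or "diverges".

-3

h'(theta) = -60(theta - 3)(theta - 2)(theta - 1)(theta + 3), so h'(-6) = -90720.
Gradient descent moves in the -h' direction, i.e. theta is increasing.
The nearest critical point in that direction is theta = -3, where h'' = 7200 > 0 (a local minimum). The iterate converges there.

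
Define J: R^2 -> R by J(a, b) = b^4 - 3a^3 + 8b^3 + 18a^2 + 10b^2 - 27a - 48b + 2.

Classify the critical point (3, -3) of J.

The mixed partial ∂²J/∂a∂b is 0, so the Hessian at any point is diag(J_aa, J_bb) = diag(18(-a + 2), 4(3b^2 + 12b + 5)).
At (3, -3): H = diag(-18, -16).
Both eigenvalues are negative, so H is negative definite: a local maximum.

local maximum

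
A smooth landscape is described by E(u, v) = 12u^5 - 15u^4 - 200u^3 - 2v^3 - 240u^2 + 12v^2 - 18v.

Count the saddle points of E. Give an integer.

E separates as a function of u plus a function of v, so ∇E=0 decouples.
∂E/∂u = 60u(u - 4)(u + 1)(u + 2) = 0 at u ∈ {-2, -1, 0, 4}; ∂E/∂v = -6(v - 3)(v - 1) = 0 at v ∈ {1, 3}.
The Hessian is diagonal: diag(E_uu, E_vv). Second derivatives: E_uu(-2)=-720, E_uu(-1)=300, E_uu(0)=-480, E_uu(4)=7200; E_vv(1)=12, E_vv(3)=-12.
Saddle points occur where the two diagonal entries have opposite signs: (-2, 1), (-1, 3), (0, 1), (4, 3). Count: 4.

4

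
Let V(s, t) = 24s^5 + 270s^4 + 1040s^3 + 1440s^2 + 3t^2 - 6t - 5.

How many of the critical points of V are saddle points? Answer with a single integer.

2

V separates as a function of s plus a function of t, so ∇V=0 decouples.
∂V/∂s = 120s(s + 2)(s + 3)(s + 4) = 0 at s ∈ {-4, -3, -2, 0}; ∂V/∂t = 6(t - 1) = 0 at t ∈ {1}.
The Hessian is diagonal: diag(V_ss, V_tt). Second derivatives: V_ss(-4)=-960, V_ss(-3)=360, V_ss(-2)=-480, V_ss(0)=2880; V_tt(1)=6.
Saddle points occur where the two diagonal entries have opposite signs: (-4, 1), (-2, 1). Count: 2.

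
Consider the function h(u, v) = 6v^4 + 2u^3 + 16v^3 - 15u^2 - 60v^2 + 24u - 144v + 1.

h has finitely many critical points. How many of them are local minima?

2

h separates as a function of u plus a function of v, so ∇h=0 decouples.
∂h/∂u = 6(u - 4)(u - 1) = 0 at u ∈ {1, 4}; ∂h/∂v = 24(v - 2)(v + 1)(v + 3) = 0 at v ∈ {-3, -1, 2}.
The Hessian is diagonal: diag(h_uu, h_vv). Second derivatives: h_uu(1)=-18, h_uu(4)=18; h_vv(-3)=240, h_vv(-1)=-144, h_vv(2)=360.
Local minima occur where both diagonal entries positive: (4, -3), (4, 2). Count: 2.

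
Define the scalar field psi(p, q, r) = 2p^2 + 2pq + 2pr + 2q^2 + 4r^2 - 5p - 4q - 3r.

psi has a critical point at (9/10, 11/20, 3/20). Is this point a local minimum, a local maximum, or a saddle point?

The Hessian is constant: H = [[4, 2, 2], [2, 4, 0], [2, 0, 8]].
Leading principal minors: Δ₁ = 4, Δ₂ = 12, Δ₃ = 80.
All leading minors are positive, so H is positive definite: a local minimum.

local minimum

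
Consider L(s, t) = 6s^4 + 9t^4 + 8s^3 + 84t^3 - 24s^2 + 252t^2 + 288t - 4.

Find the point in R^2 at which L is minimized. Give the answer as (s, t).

L(s,t) separates as P(s) + Q(t) − 4, so its minimum is min P + min Q − 4.
P'(s) = 24s(s - 1)(s + 2) vanishes at s ∈ {-2, 0, 1}; Q'(t) = 36(t + 1)(t + 2)(t + 4) vanishes at t ∈ {-4, -2, -1}.
Local minima of P (where P''>0): P(-2)=-64, P(1)=-10. Local minima of Q: Q(-4)=-192, Q(-1)=-111.
So the global minimum of L is P(-2) + Q(-4) − 4 = -64 − 192 − 4 = -260, attained at (-2, -4).

(-2, -4)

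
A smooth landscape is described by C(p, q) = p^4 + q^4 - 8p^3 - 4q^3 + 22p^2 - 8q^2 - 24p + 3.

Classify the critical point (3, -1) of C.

The mixed partial ∂²C/∂p∂q is 0, so the Hessian at any point is diag(C_pp, C_qq) = diag(4(3p^2 - 12p + 11), 4(3q^2 - 6q - 4)).
At (3, -1): H = diag(8, 20).
Both eigenvalues are positive, so H is positive definite: a local minimum.

local minimum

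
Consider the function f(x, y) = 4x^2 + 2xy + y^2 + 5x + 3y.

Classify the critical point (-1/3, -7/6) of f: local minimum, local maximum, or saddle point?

local minimum

The Hessian of f is constant: H = [[8, 2], [2, 2]].
det(H) = 8·2 − 2² = 12.
det(H) > 0 and tr(H) = 10 > 0, so H is positive definite and the point is a local minimum.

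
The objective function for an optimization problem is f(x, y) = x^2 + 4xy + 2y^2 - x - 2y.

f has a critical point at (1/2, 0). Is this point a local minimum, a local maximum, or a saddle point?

The Hessian of f is constant: H = [[2, 4], [4, 4]].
det(H) = 2·4 − 4² = -8.
Since det(H) < 0, H is indefinite and the critical point is a saddle point.

saddle point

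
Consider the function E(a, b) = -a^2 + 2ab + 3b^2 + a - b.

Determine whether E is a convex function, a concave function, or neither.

E is quadratic, so its Hessian is the constant matrix H = [[-2, 2], [2, 6]].
det(H) = -16, tr(H) = 4.
det(H) < 0, so H is indefinite: neither convex nor concave.

neither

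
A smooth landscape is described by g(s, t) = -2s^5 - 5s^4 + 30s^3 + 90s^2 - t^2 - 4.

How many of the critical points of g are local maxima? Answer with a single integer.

g separates as a function of s plus a function of t, so ∇g=0 decouples.
∂g/∂s = -10s(s - 3)(s + 2)(s + 3) = 0 at s ∈ {-3, -2, 0, 3}; ∂g/∂t = -2t = 0 at t ∈ {0}.
The Hessian is diagonal: diag(g_ss, g_tt). Second derivatives: g_ss(-3)=180, g_ss(-2)=-100, g_ss(0)=180, g_ss(3)=-900; g_tt(0)=-2.
Local maxima occur where both diagonal entries negative: (-2, 0), (3, 0). Count: 2.

2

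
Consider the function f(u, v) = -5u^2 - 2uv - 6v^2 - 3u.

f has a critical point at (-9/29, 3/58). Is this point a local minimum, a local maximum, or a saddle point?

The Hessian of f is constant: H = [[-10, -2], [-2, -12]].
det(H) = (-10)·(-12) − (-2)² = 116.
det(H) > 0 and tr(H) = -22 < 0, so H is negative definite and the point is a local maximum.

local maximum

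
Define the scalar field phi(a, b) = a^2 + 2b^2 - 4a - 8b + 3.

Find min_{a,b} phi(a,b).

phi(a,b) separates as P(a) + Q(b) + 3, so its minimum is min P + min Q + 3.
P'(a) = 2a - 4 vanishes at a ∈ {2}; Q'(b) = 4b - 8 vanishes at b ∈ {2}.
Local minima of P (where P''>0): P(2)=-4. Local minima of Q: Q(2)=-8.
So the global minimum of phi is P(2) + Q(2) + 3 = -4 − 8 + 3 = -9, attained at (2, 2).

-9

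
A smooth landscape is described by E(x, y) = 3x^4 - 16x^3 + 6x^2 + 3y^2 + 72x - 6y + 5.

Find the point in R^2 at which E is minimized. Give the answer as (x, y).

(-1, 1)

E(x,y) separates as P(x) + Q(y) + 5, so its minimum is min P + min Q + 5.
P'(x) = 12(x - 3)(x - 2)(x + 1) vanishes at x ∈ {-1, 2, 3}; Q'(y) = 6y - 6 vanishes at y ∈ {1}.
Local minima of P (where P''>0): P(-1)=-47, P(3)=81. Local minima of Q: Q(1)=-3.
So the global minimum of E is P(-1) + Q(1) + 5 = -47 − 3 + 5 = -45, attained at (-1, 1).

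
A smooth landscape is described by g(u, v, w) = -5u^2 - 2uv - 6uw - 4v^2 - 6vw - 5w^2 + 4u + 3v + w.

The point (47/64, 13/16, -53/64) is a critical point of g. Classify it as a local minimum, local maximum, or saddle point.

The Hessian is constant: H = [[-10, -2, -6], [-2, -8, -6], [-6, -6, -10]].
Leading principal minors: Δ₁ = -10, Δ₂ = 76, Δ₃ = -256.
The minors alternate sign starting negative (−, +, −), so H is negative definite: a local maximum.

local maximum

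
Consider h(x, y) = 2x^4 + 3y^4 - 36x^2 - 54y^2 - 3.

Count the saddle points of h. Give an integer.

4

h separates as a function of x plus a function of y, so ∇h=0 decouples.
∂h/∂x = 8x(x - 3)(x + 3) = 0 at x ∈ {-3, 0, 3}; ∂h/∂y = 12y(y - 3)(y + 3) = 0 at y ∈ {-3, 0, 3}.
The Hessian is diagonal: diag(h_xx, h_yy). Second derivatives: h_xx(-3)=144, h_xx(0)=-72, h_xx(3)=144; h_yy(-3)=216, h_yy(0)=-108, h_yy(3)=216.
Saddle points occur where the two diagonal entries have opposite signs: (-3, 0), (0, -3), (0, 3), (3, 0). Count: 4.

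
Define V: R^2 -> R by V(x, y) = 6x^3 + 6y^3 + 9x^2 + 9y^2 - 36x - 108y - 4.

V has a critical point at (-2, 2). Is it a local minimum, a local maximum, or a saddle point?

saddle point

The mixed partial ∂²V/∂x∂y is 0, so the Hessian at any point is diag(V_xx, V_yy) = diag(18(2x + 1), 18(2y + 1)).
At (-2, 2): H = diag(-54, 90).
The eigenvalues have opposite signs, so H is indefinite: a saddle point.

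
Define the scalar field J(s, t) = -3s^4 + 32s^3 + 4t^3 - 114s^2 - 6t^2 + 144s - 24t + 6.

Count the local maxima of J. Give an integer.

J separates as a function of s plus a function of t, so ∇J=0 decouples.
∂J/∂s = -12(s - 4)(s - 3)(s - 1) = 0 at s ∈ {1, 3, 4}; ∂J/∂t = 12(t - 2)(t + 1) = 0 at t ∈ {-1, 2}.
The Hessian is diagonal: diag(J_ss, J_tt). Second derivatives: J_ss(1)=-72, J_ss(3)=24, J_ss(4)=-36; J_tt(-1)=-36, J_tt(2)=36.
Local maxima occur where both diagonal entries negative: (1, -1), (4, -1). Count: 2.

2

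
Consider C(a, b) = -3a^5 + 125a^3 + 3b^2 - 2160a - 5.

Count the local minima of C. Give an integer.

C separates as a function of a plus a function of b, so ∇C=0 decouples.
∂C/∂a = -15(a - 4)(a - 3)(a + 3)(a + 4) = 0 at a ∈ {-4, -3, 3, 4}; ∂C/∂b = 6b = 0 at b ∈ {0}.
The Hessian is diagonal: diag(C_aa, C_bb). Second derivatives: C_aa(-4)=840, C_aa(-3)=-630, C_aa(3)=630, C_aa(4)=-840; C_bb(0)=6.
Local minima occur where both diagonal entries positive: (-4, 0), (3, 0). Count: 2.

2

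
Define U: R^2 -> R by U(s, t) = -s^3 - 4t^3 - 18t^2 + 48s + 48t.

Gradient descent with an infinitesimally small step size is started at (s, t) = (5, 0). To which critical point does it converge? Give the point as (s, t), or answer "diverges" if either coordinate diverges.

U is separable, so gradient descent decouples: s follows -∂U/∂s, t follows -∂U/∂t.
∂U/∂s = -3(s - 4)(s + 4); at s=5 this is -27, so s increases.
∂U/∂t = -12(t - 1)(t + 4); at t=0 this is 48, so t decreases.
The s-coordinate has no critical point in that direction and runs off to infinity.

diverges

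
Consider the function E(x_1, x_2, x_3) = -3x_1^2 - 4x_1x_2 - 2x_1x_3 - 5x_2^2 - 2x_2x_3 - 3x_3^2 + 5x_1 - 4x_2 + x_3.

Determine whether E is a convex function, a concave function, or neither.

E is quadratic, so its Hessian is the constant matrix H = [[-6, -4, -2], [-4, -10, -2], [-2, -2, -6]].
Leading principal minors: -6, 44, -232.
Signs alternate −, +, − ⇒ H ≺ 0 ⇒ concave.

concave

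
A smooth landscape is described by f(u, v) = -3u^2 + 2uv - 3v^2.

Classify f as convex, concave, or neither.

f is quadratic, so its Hessian is the constant matrix H = [[-6, 2], [2, -6]].
det(H) = 32, tr(H) = -12.
det(H) > 0 and tr(H) < 0, so H is negative definite everywhere: concave.

concave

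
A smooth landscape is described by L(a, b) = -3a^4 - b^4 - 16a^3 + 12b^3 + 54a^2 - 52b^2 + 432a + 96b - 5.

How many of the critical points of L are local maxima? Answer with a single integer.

L separates as a function of a plus a function of b, so ∇L=0 decouples.
∂L/∂a = -12(a - 3)(a + 3)(a + 4) = 0 at a ∈ {-4, -3, 3}; ∂L/∂b = -4(b - 4)(b - 3)(b - 2) = 0 at b ∈ {2, 3, 4}.
The Hessian is diagonal: diag(L_aa, L_bb). Second derivatives: L_aa(-4)=-84, L_aa(-3)=72, L_aa(3)=-504; L_bb(2)=-8, L_bb(3)=4, L_bb(4)=-8.
Local maxima occur where both diagonal entries negative: (-4, 2), (-4, 4), (3, 2), (3, 4). Count: 4.

4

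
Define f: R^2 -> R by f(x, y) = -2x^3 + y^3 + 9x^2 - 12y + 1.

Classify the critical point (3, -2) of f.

local maximum

The mixed partial ∂²f/∂x∂y is 0, so the Hessian at any point is diag(f_xx, f_yy) = diag(6(-2x + 3), 6y).
At (3, -2): H = diag(-18, -12).
Both eigenvalues are negative, so H is negative definite: a local maximum.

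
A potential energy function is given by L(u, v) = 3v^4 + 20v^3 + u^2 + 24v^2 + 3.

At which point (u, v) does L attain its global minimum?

L(u,v) separates as P(u) + Q(v) + 3, so its minimum is min P + min Q + 3.
P'(u) = 2u vanishes at u ∈ {0}; Q'(v) = 12v(v + 1)(v + 4) vanishes at v ∈ {-4, -1, 0}.
Local minima of P (where P''>0): P(0)=0. Local minima of Q: Q(-4)=-128, Q(0)=0.
So the global minimum of L is P(0) + Q(-4) + 3 = 0 − 128 + 3 = -125, attained at (0, -4).

(0, -4)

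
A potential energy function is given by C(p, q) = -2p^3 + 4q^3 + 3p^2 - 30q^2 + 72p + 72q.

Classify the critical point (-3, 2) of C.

saddle point

The mixed partial ∂²C/∂p∂q is 0, so the Hessian at any point is diag(C_pp, C_qq) = diag(6(-2p + 1), 12(2q - 5)).
At (-3, 2): H = diag(42, -12).
The eigenvalues have opposite signs, so H is indefinite: a saddle point.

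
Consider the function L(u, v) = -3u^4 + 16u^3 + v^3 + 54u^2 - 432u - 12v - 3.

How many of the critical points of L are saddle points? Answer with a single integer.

3

L separates as a function of u plus a function of v, so ∇L=0 decouples.
∂L/∂u = -12(u - 4)(u - 3)(u + 3) = 0 at u ∈ {-3, 3, 4}; ∂L/∂v = 3(v - 2)(v + 2) = 0 at v ∈ {-2, 2}.
The Hessian is diagonal: diag(L_uu, L_vv). Second derivatives: L_uu(-3)=-504, L_uu(3)=72, L_uu(4)=-84; L_vv(-2)=-12, L_vv(2)=12.
Saddle points occur where the two diagonal entries have opposite signs: (-3, 2), (3, -2), (4, 2). Count: 3.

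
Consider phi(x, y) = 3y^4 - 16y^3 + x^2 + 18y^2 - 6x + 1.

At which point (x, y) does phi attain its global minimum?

(3, 3)

phi(x,y) separates as P(x) + Q(y) + 1, so its minimum is min P + min Q + 1.
P'(x) = 2x - 6 vanishes at x ∈ {3}; Q'(y) = 12y(y - 3)(y - 1) vanishes at y ∈ {0, 1, 3}.
Local minima of P (where P''>0): P(3)=-9. Local minima of Q: Q(0)=0, Q(3)=-27.
So the global minimum of phi is P(3) + Q(3) + 1 = -9 − 27 + 1 = -35, attained at (3, 3).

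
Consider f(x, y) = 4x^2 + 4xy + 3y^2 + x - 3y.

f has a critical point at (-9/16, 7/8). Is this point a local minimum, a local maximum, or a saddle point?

The Hessian of f is constant: H = [[8, 4], [4, 6]].
det(H) = 8·6 − 4² = 32.
det(H) > 0 and tr(H) = 14 > 0, so H is positive definite and the point is a local minimum.

local minimum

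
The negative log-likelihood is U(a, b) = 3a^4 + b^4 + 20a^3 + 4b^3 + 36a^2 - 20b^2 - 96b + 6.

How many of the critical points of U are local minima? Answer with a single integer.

U separates as a function of a plus a function of b, so ∇U=0 decouples.
∂U/∂a = 12a(a + 2)(a + 3) = 0 at a ∈ {-3, -2, 0}; ∂U/∂b = 4(b - 3)(b + 2)(b + 4) = 0 at b ∈ {-4, -2, 3}.
The Hessian is diagonal: diag(U_aa, U_bb). Second derivatives: U_aa(-3)=36, U_aa(-2)=-24, U_aa(0)=72; U_bb(-4)=56, U_bb(-2)=-40, U_bb(3)=140.
Local minima occur where both diagonal entries positive: (-3, -4), (-3, 3), (0, -4), (0, 3). Count: 4.

4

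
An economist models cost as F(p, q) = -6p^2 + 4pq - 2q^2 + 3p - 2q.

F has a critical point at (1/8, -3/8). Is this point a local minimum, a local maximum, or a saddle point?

The Hessian of F is constant: H = [[-12, 4], [4, -4]].
det(H) = (-12)·(-4) − 4² = 32.
det(H) > 0 and tr(H) = -16 < 0, so H is negative definite and the point is a local maximum.

local maximum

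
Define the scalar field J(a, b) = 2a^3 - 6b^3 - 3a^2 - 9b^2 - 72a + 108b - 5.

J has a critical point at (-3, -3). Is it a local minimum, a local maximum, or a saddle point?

saddle point

The mixed partial ∂²J/∂a∂b is 0, so the Hessian at any point is diag(J_aa, J_bb) = diag(6(2a - 1), -18(2b + 1)).
At (-3, -3): H = diag(-42, 90).
The eigenvalues have opposite signs, so H is indefinite: a saddle point.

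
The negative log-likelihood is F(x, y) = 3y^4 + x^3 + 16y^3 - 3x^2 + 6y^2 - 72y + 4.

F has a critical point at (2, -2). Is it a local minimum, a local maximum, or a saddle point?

The mixed partial ∂²F/∂x∂y is 0, so the Hessian at any point is diag(F_xx, F_yy) = diag(6(x - 1), 12(3y^2 + 8y + 1)).
At (2, -2): H = diag(6, -36).
The eigenvalues have opposite signs, so H is indefinite: a saddle point.

saddle point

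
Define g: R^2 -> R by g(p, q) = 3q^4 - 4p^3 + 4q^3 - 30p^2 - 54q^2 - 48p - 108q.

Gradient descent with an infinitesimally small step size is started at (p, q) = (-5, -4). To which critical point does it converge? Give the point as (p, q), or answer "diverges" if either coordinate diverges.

g is separable, so gradient descent decouples: p follows -∂g/∂p, q follows -∂g/∂q.
∂g/∂p = -12(p + 1)(p + 4); at p=-5 this is -48, so p increases.
∂g/∂q = 12(q - 3)(q + 1)(q + 3); at q=-4 this is -252, so q increases.
p converges to its nearest critical value -4 (a local min of the p-part); q converges to -3. The iterate converges to (-4, -3).

(-4, -3)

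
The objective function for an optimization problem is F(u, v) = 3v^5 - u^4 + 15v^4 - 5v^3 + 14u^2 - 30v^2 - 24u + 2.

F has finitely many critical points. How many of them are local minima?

2

F separates as a function of u plus a function of v, so ∇F=0 decouples.
∂F/∂u = -4(u - 2)(u - 1)(u + 3) = 0 at u ∈ {-3, 1, 2}; ∂F/∂v = 15v(v - 1)(v + 1)(v + 4) = 0 at v ∈ {-4, -1, 0, 1}.
The Hessian is diagonal: diag(F_uu, F_vv). Second derivatives: F_uu(-3)=-80, F_uu(1)=16, F_uu(2)=-20; F_vv(-4)=-900, F_vv(-1)=90, F_vv(0)=-60, F_vv(1)=150.
Local minima occur where both diagonal entries positive: (1, -1), (1, 1). Count: 2.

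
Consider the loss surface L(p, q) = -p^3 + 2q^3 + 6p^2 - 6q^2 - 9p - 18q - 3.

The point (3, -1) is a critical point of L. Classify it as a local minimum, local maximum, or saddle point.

The mixed partial ∂²L/∂p∂q is 0, so the Hessian at any point is diag(L_pp, L_qq) = diag(6(-p + 2), 12(q - 1)).
At (3, -1): H = diag(-6, -24).
Both eigenvalues are negative, so H is negative definite: a local maximum.

local maximum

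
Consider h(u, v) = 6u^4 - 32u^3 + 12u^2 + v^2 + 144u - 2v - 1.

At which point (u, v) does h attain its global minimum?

h(u,v) separates as P(u) + Q(v) − 1, so its minimum is min P + min Q − 1.
P'(u) = 24(u - 3)(u - 2)(u + 1) vanishes at u ∈ {-1, 2, 3}; Q'(v) = 2v - 2 vanishes at v ∈ {1}.
Local minima of P (where P''>0): P(-1)=-94, P(3)=162. Local minima of Q: Q(1)=-1.
So the global minimum of h is P(-1) + Q(1) − 1 = -94 − 1 − 1 = -96, attained at (-1, 1).

(-1, 1)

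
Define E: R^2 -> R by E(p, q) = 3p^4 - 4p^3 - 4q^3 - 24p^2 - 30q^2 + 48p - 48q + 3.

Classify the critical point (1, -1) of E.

local maximum

The mixed partial ∂²E/∂p∂q is 0, so the Hessian at any point is diag(E_pp, E_qq) = diag(12(3p^2 - 2p - 4), -12(2q + 5)).
At (1, -1): H = diag(-36, -36).
Both eigenvalues are negative, so H is negative definite: a local maximum.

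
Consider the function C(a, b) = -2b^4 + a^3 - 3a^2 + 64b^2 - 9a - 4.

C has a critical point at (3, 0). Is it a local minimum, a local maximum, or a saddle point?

The mixed partial ∂²C/∂a∂b is 0, so the Hessian at any point is diag(C_aa, C_bb) = diag(6(a - 1), 8(-3b^2 + 16)).
At (3, 0): H = diag(12, 128).
Both eigenvalues are positive, so H is positive definite: a local minimum.

local minimum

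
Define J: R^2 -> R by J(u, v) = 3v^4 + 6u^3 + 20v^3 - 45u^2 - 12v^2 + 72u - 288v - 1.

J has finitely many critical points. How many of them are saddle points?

J separates as a function of u plus a function of v, so ∇J=0 decouples.
∂J/∂u = 18(u - 4)(u - 1) = 0 at u ∈ {1, 4}; ∂J/∂v = 12(v - 2)(v + 3)(v + 4) = 0 at v ∈ {-4, -3, 2}.
The Hessian is diagonal: diag(J_uu, J_vv). Second derivatives: J_uu(1)=-54, J_uu(4)=54; J_vv(-4)=72, J_vv(-3)=-60, J_vv(2)=360.
Saddle points occur where the two diagonal entries have opposite signs: (1, -4), (1, 2), (4, -3). Count: 3.

3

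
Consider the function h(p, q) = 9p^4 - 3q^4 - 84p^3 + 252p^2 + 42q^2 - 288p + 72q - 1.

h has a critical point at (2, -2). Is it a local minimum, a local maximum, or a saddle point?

local maximum

The mixed partial ∂²h/∂p∂q is 0, so the Hessian at any point is diag(h_pp, h_qq) = diag(36(3p^2 - 14p + 14), 12(-3q^2 + 7)).
At (2, -2): H = diag(-72, -60).
Both eigenvalues are negative, so H is negative definite: a local maximum.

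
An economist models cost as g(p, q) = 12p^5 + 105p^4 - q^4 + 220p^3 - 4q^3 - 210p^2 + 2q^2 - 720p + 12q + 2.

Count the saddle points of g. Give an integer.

g separates as a function of p plus a function of q, so ∇g=0 decouples.
∂g/∂p = 60(p - 1)(p + 1)(p + 3)(p + 4) = 0 at p ∈ {-4, -3, -1, 1}; ∂g/∂q = -4(q - 1)(q + 1)(q + 3) = 0 at q ∈ {-3, -1, 1}.
The Hessian is diagonal: diag(g_pp, g_qq). Second derivatives: g_pp(-4)=-900, g_pp(-3)=480, g_pp(-1)=-720, g_pp(1)=2400; g_qq(-3)=-32, g_qq(-1)=16, g_qq(1)=-32.
Saddle points occur where the two diagonal entries have opposite signs: (-4, -1), (-3, -3), (-3, 1), (-1, -1), (1, -3), (1, 1). Count: 6.

6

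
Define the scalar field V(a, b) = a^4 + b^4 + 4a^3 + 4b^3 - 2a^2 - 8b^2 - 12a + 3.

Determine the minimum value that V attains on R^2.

V(a,b) separates as P(a) + Q(b) + 3, so its minimum is min P + min Q + 3.
P'(a) = 4(a - 1)(a + 1)(a + 3) vanishes at a ∈ {-3, -1, 1}; Q'(b) = 4b(b - 1)(b + 4) vanishes at b ∈ {-4, 0, 1}.
Local minima of P (where P''>0): P(-3)=-9, P(1)=-9. Local minima of Q: Q(-4)=-128, Q(1)=-3.
So the global minimum of V is P(-3) + Q(-4) + 3 = -9 − 128 + 3 = -134, attained at (-3, -4).

-134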